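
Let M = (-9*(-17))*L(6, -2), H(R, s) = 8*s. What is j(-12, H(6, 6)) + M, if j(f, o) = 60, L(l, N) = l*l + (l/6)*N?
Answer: 5262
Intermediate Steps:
L(l, N) = l² + N*l/6 (L(l, N) = l² + (l*(⅙))*N = l² + (l/6)*N = l² + N*l/6)
M = 5202 (M = (-9*(-17))*((⅙)*6*(-2 + 6*6)) = 153*((⅙)*6*(-2 + 36)) = 153*((⅙)*6*34) = 153*34 = 5202)
j(-12, H(6, 6)) + M = 60 + 5202 = 5262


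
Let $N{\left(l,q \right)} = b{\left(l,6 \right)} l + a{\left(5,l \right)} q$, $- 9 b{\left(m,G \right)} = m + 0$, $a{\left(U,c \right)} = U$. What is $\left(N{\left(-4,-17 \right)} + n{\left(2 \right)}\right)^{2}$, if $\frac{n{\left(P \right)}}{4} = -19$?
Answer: $\frac{2146225}{81} \approx 26497.0$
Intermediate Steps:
$b{\left(m,G \right)} = - \frac{m}{9}$ ($b{\left(m,G \right)} = - \frac{m + 0}{9} = - \frac{m}{9}$)
$n{\left(P \right)} = -76$ ($n{\left(P \right)} = 4 \left(-19\right) = -76$)
$N{\left(l,q \right)} = 5 q - \frac{l^{2}}{9}$ ($N{\left(l,q \right)} = - \frac{l}{9} l + 5 q = - \frac{l^{2}}{9} + 5 q = 5 q - \frac{l^{2}}{9}$)
$\left(N{\left(-4,-17 \right)} + n{\left(2 \right)}\right)^{2} = \left(\left(5 \left(-17\right) - \frac{\left(-4\right)^{2}}{9}\right) - 76\right)^{2} = \left(\left(-85 - \frac{16}{9}\right) - 76\right)^{2} = \left(- \frac{781}{9} - 76\right)^{2} = \left(- \frac{1465}{9}\right)^{2} = \frac{2146225}{81}$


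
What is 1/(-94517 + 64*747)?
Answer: -1/46709 ≈ -2.1409e-5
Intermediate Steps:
1/(-94517 + 64*747) = 1/(-94517 + 47808) = 1/(-46709) = -1/46709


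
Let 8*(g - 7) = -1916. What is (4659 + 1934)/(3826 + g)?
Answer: 13186/7187 ≈ 1.8347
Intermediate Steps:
g = -465/2 (g = 7 + (⅛)*(-1916) = 7 - 479/2 = -465/2 ≈ -232.50)
(4659 + 1934)/(3826 + g) = (4659 + 1934)/(3826 - 465/2) = 6593/(7187/2) = 6593*(2/7187) = 13186/7187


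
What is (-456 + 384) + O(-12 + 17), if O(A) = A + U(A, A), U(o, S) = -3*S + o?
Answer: -77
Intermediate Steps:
U(o, S) = o - 3*S
O(A) = -A (O(A) = A + (A - 3*A) = A - 2*A = -A)
(-456 + 384) + O(-12 + 17) = (-456 + 384) - (-12 + 17) = -72 - 1*5 = -72 - 5 = -77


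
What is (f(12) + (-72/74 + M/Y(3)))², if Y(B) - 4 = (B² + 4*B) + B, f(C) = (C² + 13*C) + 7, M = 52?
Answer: 6358786564/67081 ≈ 94793.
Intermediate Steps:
f(C) = 7 + C² + 13*C
Y(B) = 4 + B² + 5*B (Y(B) = 4 + ((B² + 4*B) + B) = 4 + (B² + 5*B) = 4 + B² + 5*B)
(f(12) + (-72/74 + M/Y(3)))² = ((7 + 12² + 13*12) + (-72/74 + 52/(4 + 3² + 5*3)))² = ((7 + 144 + 156) + (-72*1/74 + 52/(4 + 9 + 15)))² = (307 + (-36/37 + 52/28))² = (307 + (-36/37 + 52*(1/28)))² = (307 + (-36/37 + 13/7))² = (307 + 229/259)² = (79742/259)² = 6358786564/67081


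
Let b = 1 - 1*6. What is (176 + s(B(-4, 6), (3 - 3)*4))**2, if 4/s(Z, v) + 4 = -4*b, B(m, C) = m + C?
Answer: 497025/16 ≈ 31064.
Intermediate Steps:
b = -5 (b = 1 - 6 = -5)
B(m, C) = C + m
s(Z, v) = 1/4 (s(Z, v) = 4/(-4 - 4*(-5)) = 4/(-4 + 20) = 4/16 = 4*(1/16) = 1/4)
(176 + s(B(-4, 6), (3 - 3)*4))**2 = (176 + 1/4)**2 = (705/4)**2 = 497025/16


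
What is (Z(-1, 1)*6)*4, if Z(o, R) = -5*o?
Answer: 120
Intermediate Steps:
(Z(-1, 1)*6)*4 = (-5*(-1)*6)*4 = (5*6)*4 = 30*4 = 120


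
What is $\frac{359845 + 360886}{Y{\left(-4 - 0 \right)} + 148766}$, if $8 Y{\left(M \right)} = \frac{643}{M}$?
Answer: $\frac{23063392}{4759869} \approx 4.8454$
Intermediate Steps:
$Y{\left(M \right)} = \frac{643}{8 M}$ ($Y{\left(M \right)} = \frac{643 \frac{1}{M}}{8} = \frac{643}{8 M}$)
$\frac{359845 + 360886}{Y{\left(-4 - 0 \right)} + 148766} = \frac{359845 + 360886}{\frac{643}{8 \left(-4 - 0\right)} + 148766} = \frac{720731}{\frac{643}{8 \left(-4 + 0\right)} + 148766} = \frac{720731}{\frac{643}{8 \left(-4\right)} + 148766} = \frac{720731}{\frac{643}{8} \left(- \frac{1}{4}\right) + 148766} = \frac{720731}{- \frac{643}{32} + 148766} = \frac{720731}{\frac{4759869}{32}} = 720731 \cdot \frac{32}{4759869} = \frac{23063392}{4759869}$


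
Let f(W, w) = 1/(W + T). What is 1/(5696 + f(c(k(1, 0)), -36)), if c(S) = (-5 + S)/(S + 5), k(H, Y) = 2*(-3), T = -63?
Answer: 52/296191 ≈ 0.00017556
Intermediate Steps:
k(H, Y) = -6
c(S) = (-5 + S)/(5 + S)
f(W, w) = 1/(-63 + W) (f(W, w) = 1/(W - 63) = 1/(-63 + W))
1/(5696 + f(c(k(1, 0)), -36)) = 1/(5696 + 1/(-63 + (-5 - 6)/(5 - 6))) = 1/(5696 + 1/(-63 - 11/(-1))) = 1/(5696 + 1/(-63 - 1*(-11))) = 1/(5696 + 1/(-63 + 11)) = 1/(5696 + 1/(-52)) = 1/(5696 - 1/52) = 1/(296191/52) = 52/296191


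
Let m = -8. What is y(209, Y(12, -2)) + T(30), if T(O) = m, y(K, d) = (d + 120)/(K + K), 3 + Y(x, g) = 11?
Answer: -1608/209 ≈ -7.6938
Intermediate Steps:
Y(x, g) = 8 (Y(x, g) = -3 + 11 = 8)
y(K, d) = (120 + d)/(2*K) (y(K, d) = (120 + d)/((2*K)) = (120 + d)*(1/(2*K)) = (120 + d)/(2*K))
T(O) = -8
y(209, Y(12, -2)) + T(30) = (½)*(120 + 8)/209 - 8 = (½)*(1/209)*128 - 8 = 64/209 - 8 = -1608/209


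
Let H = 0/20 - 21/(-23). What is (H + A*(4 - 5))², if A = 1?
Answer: 4/529 ≈ 0.0075614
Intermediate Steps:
H = 21/23 (H = 0*(1/20) - 21*(-1/23) = 0 + 21/23 = 21/23 ≈ 0.91304)
(H + A*(4 - 5))² = (21/23 + 1*(4 - 5))² = (21/23 + 1*(-1))² = (21/23 - 1)² = (-2/23)² = 4/529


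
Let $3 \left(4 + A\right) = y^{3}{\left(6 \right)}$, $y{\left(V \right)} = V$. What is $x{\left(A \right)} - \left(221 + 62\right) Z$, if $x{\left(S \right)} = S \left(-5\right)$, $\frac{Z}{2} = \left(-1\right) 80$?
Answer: $44940$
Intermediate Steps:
$Z = -160$ ($Z = 2 \left(\left(-1\right) 80\right) = 2 \left(-80\right) = -160$)
$A = 68$ ($A = -4 + \frac{6^{3}}{3} = -4 + \frac{1}{3} \cdot 216 = -4 + 72 = 68$)
$x{\left(S \right)} = - 5 S$
$x{\left(A \right)} - \left(221 + 62\right) Z = \left(-5\right) 68 - \left(221 + 62\right) \left(-160\right) = -340 - 283 \left(-160\right) = -340 - -45280 = -340 + 45280 = 44940$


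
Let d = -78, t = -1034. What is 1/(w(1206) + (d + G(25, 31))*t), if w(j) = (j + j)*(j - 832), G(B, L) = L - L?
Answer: 1/982740 ≈ 1.0176e-6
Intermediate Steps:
G(B, L) = 0
w(j) = 2*j*(-832 + j) (w(j) = (2*j)*(-832 + j) = 2*j*(-832 + j))
1/(w(1206) + (d + G(25, 31))*t) = 1/(2*1206*(-832 + 1206) + (-78 + 0)*(-1034)) = 1/(2*1206*374 - 78*(-1034)) = 1/(902088 + 80652) = 1/982740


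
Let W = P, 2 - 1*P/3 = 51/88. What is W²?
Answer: 140625/7744 ≈ 18.159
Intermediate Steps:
P = 375/88 (P = 6 - 153/88 = 375/88 ≈ 4.2614)
W = 375/88 ≈ 4.2614
W² = (375/88)² = 140625/7744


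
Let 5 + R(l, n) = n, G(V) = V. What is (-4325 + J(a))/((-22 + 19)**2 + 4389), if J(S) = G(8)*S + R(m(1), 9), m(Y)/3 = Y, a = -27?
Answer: -4537/4398 ≈ -1.0316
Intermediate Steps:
m(Y) = 3*Y
R(l, n) = -5 + n
J(S) = 4 + 8*S (J(S) = 8*S + (-5 + 9) = 8*S + 4 = 4 + 8*S)
(-4325 + J(a))/((-22 + 19)**2 + 4389) = (-4325 + (4 + 8*(-27)))/((-22 + 19)**2 + 4389) = (-4325 + (4 - 216))/((-3)**2 + 4389) = (-4325 - 212)/(9 + 4389) = -4537/4398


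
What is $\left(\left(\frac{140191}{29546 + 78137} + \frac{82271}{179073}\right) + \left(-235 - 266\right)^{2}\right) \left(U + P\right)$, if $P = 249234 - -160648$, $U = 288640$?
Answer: $\frac{3380927389340765091190}{19283117859} \approx 1.7533 \cdot 10^{11}$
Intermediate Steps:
$P = 409882$ ($P = 249234 + 160648 = 409882$)
$\left(\left(\frac{140191}{29546 + 78137} + \frac{82271}{179073}\right) + \left(-235 - 266\right)^{2}\right) \left(U + P\right) = \left(\left(\frac{140191}{29546 + 78137} + \frac{82271}{179073}\right) + \left(-235 - 266\right)^{2}\right) \left(288640 + 409882\right) = \left(\left(\frac{140191}{107683} + 82271 \cdot \frac{1}{179073}\right) + \left(-235 - 266\right)^{2}\right) 698522 = \left(\left(140191 \cdot \frac{1}{107683} + \frac{82271}{179073}\right) + \left(-235 - 266\right)^{2}\right) 698522 = \left(\left(\frac{140191}{107683} + \frac{82271}{179073}\right) + \left(-501\right)^{2}\right) 698522 = \left(\frac{33963611036}{19283117859} + 251001\right) 698522 = \frac{4840115829337895}{19283117859} \cdot 698522 = \frac{3380927389340765091190}{19283117859}$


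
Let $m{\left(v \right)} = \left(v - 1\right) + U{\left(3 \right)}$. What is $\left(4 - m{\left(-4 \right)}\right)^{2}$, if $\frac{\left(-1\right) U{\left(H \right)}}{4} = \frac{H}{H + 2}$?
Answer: $\frac{3249}{25} \approx 129.96$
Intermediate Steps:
$U{\left(H \right)} = - \frac{4 H}{2 + H}$ ($U{\left(H \right)} = - 4 \frac{H}{H + 2} = - 4 \frac{H}{2 + H} = - \frac{4 H}{2 + H}$)
$m{\left(v \right)} = - \frac{17}{5} + v$ ($m{\left(v \right)} = \left(v - 1\right) - \frac{12}{2 + 3} = \left(-1 + v\right) - \frac{12}{5} = - \frac{17}{5} + v$)
$\left(4 - m{\left(-4 \right)}\right)^{2} = \left(4 - \left(- \frac{17}{5} - 4\right)\right)^{2} = \left(4 - - \frac{37}{5}\right)^{2} = \left(4 + \frac{37}{5}\right)^{2} = \left(\frac{57}{5}\right)^{2} = \frac{3249}{25}$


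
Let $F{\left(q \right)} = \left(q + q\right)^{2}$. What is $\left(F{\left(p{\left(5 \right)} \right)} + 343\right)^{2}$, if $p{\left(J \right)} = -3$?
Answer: $143641$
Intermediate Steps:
$F{\left(q \right)} = 4 q^{2}$ ($F{\left(q \right)} = \left(2 q\right)^{2} = 4 q^{2}$)
$\left(F{\left(p{\left(5 \right)} \right)} + 343\right)^{2} = \left(4 \left(-3\right)^{2} + 343\right)^{2} = \left(4 \cdot 9 + 343\right)^{2} = \left(36 + 343\right)^{2} = 379^{2} = 143641$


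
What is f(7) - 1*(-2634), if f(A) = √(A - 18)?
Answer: 2634 + I*√11 ≈ 2634.0 + 3.3166*I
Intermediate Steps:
f(A) = √(-18 + A)
f(7) - 1*(-2634) = √(-18 + 7) - 1*(-2634) = √(-11) + 2634 = I*√11 + 2634 = 2634 + I*√11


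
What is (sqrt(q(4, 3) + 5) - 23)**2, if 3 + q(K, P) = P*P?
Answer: (23 - sqrt(11))**2 ≈ 387.44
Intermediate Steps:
q(K, P) = -3 + P**2 (q(K, P) = -3 + P*P = -3 + P**2)
(sqrt(q(4, 3) + 5) - 23)**2 = (sqrt((-3 + 3**2) + 5) - 23)**2 = (sqrt((-3 + 9) + 5) - 23)**2 = (sqrt(6 + 5) - 23)**2 = (sqrt(11) - 23)**2 = (-23 + sqrt(11))**2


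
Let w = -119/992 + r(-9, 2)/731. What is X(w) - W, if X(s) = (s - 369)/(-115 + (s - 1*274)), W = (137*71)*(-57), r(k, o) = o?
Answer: 156445839597480/282169133 ≈ 5.5444e+5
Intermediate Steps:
W = -554439 (W = 9727*(-57) = -554439)
w = -85005/725152 (w = -119/992 + 2/731 = -85005/725152 ≈ -0.11722)
X(s) = (-369 + s)/(-389 + s) (X(s) = (-369 + s)/(-115 + (s - 274)) = (-369 + s)/(-115 + (-274 + s)) = (-369 + s)/(-389 + s))
X(w) - W = (-369 - 85005/725152)/(-389 - 85005/725152) - 1*(-554439) = -267666093/725152/(-282169133/725152) + 554439 = -725152/282169133*(-267666093/725152) + 554439 = 267666093/282169133 + 554439 = 156445839597480/282169133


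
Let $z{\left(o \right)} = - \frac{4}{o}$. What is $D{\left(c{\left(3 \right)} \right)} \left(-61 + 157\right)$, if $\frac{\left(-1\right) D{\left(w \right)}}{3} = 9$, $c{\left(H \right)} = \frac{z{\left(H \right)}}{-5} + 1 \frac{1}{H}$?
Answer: $-2592$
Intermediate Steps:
$c{\left(H \right)} = \frac{9}{5 H}$ ($c{\left(H \right)} = \frac{\left(-4\right) \frac{1}{H}}{-5} + 1 \frac{1}{H} = - \frac{4}{H} \left(- \frac{1}{5}\right) + \frac{1}{H} = \frac{4}{5 H} + \frac{1}{H} = \frac{9}{5 H}$)
$D{\left(w \right)} = -27$ ($D{\left(w \right)} = \left(-3\right) 9 = -27$)
$D{\left(c{\left(3 \right)} \right)} \left(-61 + 157\right) = - 27 \left(-61 + 157\right) = \left(-27\right) 96 = -2592$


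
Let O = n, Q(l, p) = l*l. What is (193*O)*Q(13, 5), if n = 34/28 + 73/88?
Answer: 41064803/616 ≈ 66664.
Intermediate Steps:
n = 1259/616 (n = 34*(1/28) + 73*(1/88) = 17/14 + 73/88 = 1259/616 ≈ 2.0438)
Q(l, p) = l²
O = 1259/616 ≈ 2.0438
(193*O)*Q(13, 5) = (193*(1259/616))*13² = (242987/616)*169 = 41064803/616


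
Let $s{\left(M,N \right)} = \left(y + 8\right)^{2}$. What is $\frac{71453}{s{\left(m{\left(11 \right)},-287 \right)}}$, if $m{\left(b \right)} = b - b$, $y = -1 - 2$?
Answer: $\frac{71453}{25} \approx 2858.1$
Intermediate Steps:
$y = -3$
$m{\left(b \right)} = 0$
$s{\left(M,N \right)} = 25$ ($s{\left(M,N \right)} = \left(-3 + 8\right)^{2} = 5^{2} = 25$)
$\frac{71453}{s{\left(m{\left(11 \right)},-287 \right)}} = \frac{71453}{25}$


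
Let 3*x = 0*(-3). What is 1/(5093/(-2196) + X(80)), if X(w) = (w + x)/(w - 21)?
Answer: -129564/124807 ≈ -1.0381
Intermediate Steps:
x = 0 (x = (0*(-3))/3 = (1/3)*0 = 0)
X(w) = w/(-21 + w) (X(w) = (w + 0)/(w - 21) = w/(-21 + w))
1/(5093/(-2196) + X(80)) = 1/(5093/(-2196) + 80/(-21 + 80)) = 1/(5093*(-1/2196) + 80/59) = 1/(-5093/2196 + 80*(1/59)) = 1/(-5093/2196 + 80/59) = 1/(-124807/129564) = -129564/124807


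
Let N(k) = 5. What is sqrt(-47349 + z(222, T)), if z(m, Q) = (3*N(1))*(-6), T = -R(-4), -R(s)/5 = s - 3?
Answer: 3*I*sqrt(5271) ≈ 217.8*I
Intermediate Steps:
R(s) = 15 - 5*s (R(s) = -5*(s - 3) = -5*(-3 + s) = 15 - 5*s)
T = -35 (T = -(15 - 5*(-4)) = -(15 + 20) = -1*35 = -35)
z(m, Q) = -90 (z(m, Q) = (3*5)*(-6) = 15*(-6) = -90)
sqrt(-47349 + z(222, T)) = sqrt(-47349 - 90) = sqrt(-47439) = 3*I*sqrt(5271)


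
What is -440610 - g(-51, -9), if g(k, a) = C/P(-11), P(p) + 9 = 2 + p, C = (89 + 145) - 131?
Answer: -7930877/18 ≈ -4.4060e+5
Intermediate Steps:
C = 103 (C = 234 - 131 = 103)
P(p) = -7 + p (P(p) = -9 + (2 + p) = -7 + p)
g(k, a) = -103/18 (g(k, a) = 103/(-7 - 11) = 103/(-18) = 103*(-1/18) = -103/18)
-440610 - g(-51, -9) = -440610 - 1*(-103/18) = -440610 + 103/18 = -7930877/18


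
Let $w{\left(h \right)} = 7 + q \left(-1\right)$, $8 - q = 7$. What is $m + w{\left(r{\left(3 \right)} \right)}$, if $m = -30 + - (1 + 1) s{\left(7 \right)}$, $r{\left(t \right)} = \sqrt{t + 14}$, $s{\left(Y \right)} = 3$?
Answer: $-30$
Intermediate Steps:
$q = 1$ ($q = 8 - 7 = 1$)
$r{\left(t \right)} = \sqrt{14 + t}$
$m = -36$ ($m = -30 + - (1 + 1) 3 = -30 + \left(-1\right) 2 \cdot 3 = -30 - 6 = -36$)
$w{\left(h \right)} = 6$ ($w{\left(h \right)} = 7 + 1 \left(-1\right) = 7 - 1 = 6$)
$m + w{\left(r{\left(3 \right)} \right)} = -36 + 6 = -30$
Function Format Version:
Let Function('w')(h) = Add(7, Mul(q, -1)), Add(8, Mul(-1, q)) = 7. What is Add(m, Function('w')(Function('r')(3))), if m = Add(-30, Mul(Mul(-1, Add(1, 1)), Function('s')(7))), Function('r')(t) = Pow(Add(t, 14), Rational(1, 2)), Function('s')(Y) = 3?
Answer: -30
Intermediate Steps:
q = 1 (q = Add(8, Mul(-1, 7)) = Add(8, -7) = 1)
Function('r')(t) = Pow(Add(14, t), Rational(1, 2))
m = -36 (m = Add(-30, Mul(Mul(-1, Add(1, 1)), 3)) = Add(-30, Mul(Mul(-1, 2), 3)) = Add(-30, Mul(-2, 3)) = Add(-30, -6) = -36)
Function('w')(h) = 6 (Function('w')(h) = Add(7, Mul(1, -1)) = Add(7, -1) = 6)
Add(m, Function('w')(Function('r')(3))) = Add(-36, 6) = -30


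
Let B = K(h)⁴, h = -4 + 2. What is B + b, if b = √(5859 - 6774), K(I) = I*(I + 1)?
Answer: 16 + I*√915 ≈ 16.0 + 30.249*I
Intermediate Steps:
h = -2
K(I) = I*(1 + I)
b = I*√915 (b = √(-915) = I*√915 ≈ 30.249*I)
B = 16 (B = (-2*(1 - 2))⁴ = (-2*(-1))⁴ = 2⁴ = 16)
B + b = 16 + I*√915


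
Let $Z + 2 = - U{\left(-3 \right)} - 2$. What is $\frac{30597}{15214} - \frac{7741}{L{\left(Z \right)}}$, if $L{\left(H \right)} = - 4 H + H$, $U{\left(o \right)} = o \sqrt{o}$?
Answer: $\frac{- 117404410 i + 275373 \sqrt{3}}{45642 \left(3 \sqrt{3} + 4 i\right)} \approx -238.02 - 311.81 i$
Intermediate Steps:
$U{\left(o \right)} = o^{\frac{3}{2}}$
$Z = -4 + 3 i \sqrt{3}$ ($Z = -2 - \left(2 + \left(-3\right)^{\frac{3}{2}}\right) = -2 - \left(2 - 3 i \sqrt{3}\right) = -4 + 3 i \sqrt{3} \approx -4.0 + 5.1962 i$)
$L{\left(H \right)} = - 3 H$
$\frac{30597}{15214} - \frac{7741}{L{\left(Z \right)}} = \frac{30597}{15214} - \frac{7741}{\left(-3\right) \left(-4 + 3 i \sqrt{3}\right)} = 30597 \cdot \frac{1}{15214} - \frac{7741}{12 - 9 i \sqrt{3}} = \frac{30597}{15214} - \frac{7741}{12 - 9 i \sqrt{3}}$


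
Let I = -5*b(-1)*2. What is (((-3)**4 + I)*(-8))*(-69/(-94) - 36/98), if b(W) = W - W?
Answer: -547236/2303 ≈ -237.62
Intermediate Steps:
b(W) = 0
I = 0 (I = -5*0*2 = 0*2 = 0)
(((-3)**4 + I)*(-8))*(-69/(-94) - 36/98) = (((-3)**4 + 0)*(-8))*(-69/(-94) - 36/98) = ((81 + 0)*(-8))*(-69*(-1/94) - 36*1/98) = (81*(-8))*(69/94 - 18/49) = -648*1689/4606 = -547236/2303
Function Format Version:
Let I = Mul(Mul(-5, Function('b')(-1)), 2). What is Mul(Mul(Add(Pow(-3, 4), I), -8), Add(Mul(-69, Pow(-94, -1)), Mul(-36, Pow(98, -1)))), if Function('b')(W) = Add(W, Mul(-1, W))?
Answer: Rational(-547236, 2303) ≈ -237.62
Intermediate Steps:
Function('b')(W) = 0
I = 0 (I = Mul(Mul(-5, 0), 2) = Mul(0, 2) = 0)
Mul(Mul(Add(Pow(-3, 4), I), -8), Add(Mul(-69, Pow(-94, -1)), Mul(-36, Pow(98, -1)))) = Mul(Mul(Add(Pow(-3, 4), 0), -8), Add(Mul(-69, Pow(-94, -1)), Mul(-36, Pow(98, -1)))) = Mul(Mul(Add(81, 0), -8), Add(Mul(-69, Rational(-1, 94)), Mul(-36, Rational(1, 98)))) = Mul(Mul(81, -8), Add(Rational(69, 94), Rational(-18, 49))) = Mul(-648, Rational(1689, 4606)) = Rational(-547236, 2303)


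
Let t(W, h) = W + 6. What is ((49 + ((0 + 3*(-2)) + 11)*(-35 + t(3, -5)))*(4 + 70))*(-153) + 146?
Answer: 917228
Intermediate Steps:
t(W, h) = 6 + W
((49 + ((0 + 3*(-2)) + 11)*(-35 + t(3, -5)))*(4 + 70))*(-153) + 146 = ((49 + ((0 + 3*(-2)) + 11)*(-35 + (6 + 3)))*(4 + 70))*(-153) + 146 = ((49 + ((0 - 6) + 11)*(-35 + 9))*74)*(-153) + 146 = ((49 + (-6 + 11)*(-26))*74)*(-153) + 146 = ((49 + 5*(-26))*74)*(-153) + 146 = ((49 - 130)*74)*(-153) + 146 = -81*74*(-153) + 146 = -5994*(-153) + 146 = 917082 + 146 = 917228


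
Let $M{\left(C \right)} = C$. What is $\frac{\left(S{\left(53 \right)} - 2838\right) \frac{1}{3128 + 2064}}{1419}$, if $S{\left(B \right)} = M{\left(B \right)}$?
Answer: $- \frac{2785}{7367448} \approx -0.00037801$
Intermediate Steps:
$S{\left(B \right)} = B$
$\frac{\left(S{\left(53 \right)} - 2838\right) \frac{1}{3128 + 2064}}{1419} = \frac{\left(53 - 2838\right) \frac{1}{3128 + 2064}}{1419} = - \frac{2785}{5192} \cdot \frac{1}{1419} = \left(-2785\right) \frac{1}{5192} \cdot \frac{1}{1419} = \left(- \frac{2785}{5192}\right) \frac{1}{1419} = - \frac{2785}{7367448}$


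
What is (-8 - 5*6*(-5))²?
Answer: 20164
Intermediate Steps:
(-8 - 5*6*(-5))² = (-8 - 30*(-5))² = (-8 + 150)² = 142² = 20164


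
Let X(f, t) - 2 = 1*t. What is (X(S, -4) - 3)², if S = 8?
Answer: 25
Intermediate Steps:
X(f, t) = 2 + t (X(f, t) = 2 + 1*t = 2 + t)
(X(S, -4) - 3)² = ((2 - 4) - 3)² = (-2 - 3)² = (-5)² = 25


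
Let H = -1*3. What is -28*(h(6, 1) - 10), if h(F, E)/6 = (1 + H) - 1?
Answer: 784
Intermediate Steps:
H = -3
h(F, E) = -18 (h(F, E) = 6*((1 - 3) - 1) = 6*(-2 - 1) = 6*(-3) = -18)
-28*(h(6, 1) - 10) = -28*(-18 - 10) = -28*(-28) = 784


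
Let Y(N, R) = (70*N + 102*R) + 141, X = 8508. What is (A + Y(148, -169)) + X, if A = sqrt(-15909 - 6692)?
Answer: 1771 + I*sqrt(22601) ≈ 1771.0 + 150.34*I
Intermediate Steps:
Y(N, R) = 141 + 70*N + 102*R
A = I*sqrt(22601) (A = sqrt(-22601) = I*sqrt(22601) ≈ 150.34*I)
(A + Y(148, -169)) + X = (I*sqrt(22601) + (141 + 70*148 + 102*(-169))) + 8508 = (I*sqrt(22601) + (141 + 10360 - 17238)) + 8508 = (I*sqrt(22601) - 6737) + 8508 = (-6737 + I*sqrt(22601)) + 8508 = 1771 + I*sqrt(22601)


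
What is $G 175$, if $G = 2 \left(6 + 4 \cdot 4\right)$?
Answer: $7700$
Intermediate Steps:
$G = 44$ ($G = 2 \left(6 + 16\right) = 2 \cdot 22 = 44$)
$G 175 = 44 \cdot 175 = 7700$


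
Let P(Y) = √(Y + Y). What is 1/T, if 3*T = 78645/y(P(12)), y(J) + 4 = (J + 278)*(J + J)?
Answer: 44/26215 + 1112*√6/26215 ≈ 0.10558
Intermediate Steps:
P(Y) = √2*√Y (P(Y) = √(2*Y) = √2*√Y)
y(J) = -4 + 2*J*(278 + J) (y(J) = -4 + (J + 278)*(J + J) = -4 + (278 + J)*(2*J) = -4 + 2*J*(278 + J))
T = 26215/(44 + 1112*√6) (T = (78645/(-4 + 2*(√2*√12)² + 556*(√2*√12)))/3 = (78645/(-4 + 2*(√2*(2*√3))² + 556*(√2*(2*√3))))/3 = (78645/(-4 + 2*(2*√6)² + 556*(2*√6)))/3 = (78645/(-4 + 2*24 + 1112*√6))/3 = (78645/(-4 + 48 + 1112*√6))/3 = (78645/(44 + 1112*√6))/3 = 26215/(44 + 1112*√6) ≈ 9.4713)
1/T = 1/(-288365/1854332 + 3643885*√6/927166)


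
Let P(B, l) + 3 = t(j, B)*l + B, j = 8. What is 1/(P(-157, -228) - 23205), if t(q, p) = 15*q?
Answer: -1/50725 ≈ -1.9714e-5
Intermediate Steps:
P(B, l) = -3 + B + 120*l (P(B, l) = -3 + ((15*8)*l + B) = -3 + (120*l + B) = -3 + (B + 120*l) = -3 + B + 120*l)
1/(P(-157, -228) - 23205) = 1/((-3 - 157 + 120*(-228)) - 23205) = 1/((-3 - 157 - 27360) - 23205) = 1/(-27520 - 23205) = 1/(-50725) = -1/50725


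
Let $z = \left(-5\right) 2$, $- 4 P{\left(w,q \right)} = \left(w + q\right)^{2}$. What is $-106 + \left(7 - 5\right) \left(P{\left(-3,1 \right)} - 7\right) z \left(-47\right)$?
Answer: $-7626$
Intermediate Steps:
$P{\left(w,q \right)} = - \frac{\left(q + w\right)^{2}}{4}$ ($P{\left(w,q \right)} = - \frac{\left(w + q\right)^{2}}{4} = - \frac{\left(q + w\right)^{2}}{4}$)
$z = -10$
$-106 + \left(7 - 5\right) \left(P{\left(-3,1 \right)} - 7\right) z \left(-47\right) = -106 + \left(7 - 5\right) \left(- \frac{\left(1 - 3\right)^{2}}{4} - 7\right) \left(-10\right) \left(-47\right) = -106 + 2 \left(- \frac{\left(-2\right)^{2}}{4} - 7\right) \left(-10\right) \left(-47\right) = -106 + 2 \left(\left(- \frac{1}{4}\right) 4 - 7\right) \left(-10\right) \left(-47\right) = -106 + 2 \left(-1 - 7\right) \left(-10\right) \left(-47\right) = -106 + 2 \left(-8\right) \left(-10\right) \left(-47\right) = -106 + \left(-16\right) \left(-10\right) \left(-47\right) = -106 + 160 \left(-47\right) = -106 - 7520 = -7626$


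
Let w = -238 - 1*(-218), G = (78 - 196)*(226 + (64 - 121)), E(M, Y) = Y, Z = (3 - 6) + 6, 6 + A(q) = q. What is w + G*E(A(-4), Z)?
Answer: -59846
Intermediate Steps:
A(q) = -6 + q
Z = 3 (Z = -3 + 6 = 3)
G = -19942 (G = -118*(226 - 57) = -118*169 = -19942)
w = -20 (w = -238 + 218 = -20)
w + G*E(A(-4), Z) = -20 - 19942*3 = -20 - 59826 = -59846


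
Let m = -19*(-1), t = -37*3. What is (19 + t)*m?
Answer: -1748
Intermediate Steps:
t = -111
m = 19
(19 + t)*m = (19 - 111)*19 = -92*19 = -1748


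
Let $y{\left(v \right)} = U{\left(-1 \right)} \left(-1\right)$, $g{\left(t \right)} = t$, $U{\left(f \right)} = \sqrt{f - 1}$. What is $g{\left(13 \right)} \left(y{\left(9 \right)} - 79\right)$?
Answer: $-1027 - 13 i \sqrt{2} \approx -1027.0 - 18.385 i$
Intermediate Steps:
$U{\left(f \right)} = \sqrt{-1 + f}$
$y{\left(v \right)} = - i \sqrt{2}$ ($y{\left(v \right)} = \sqrt{-1 - 1} \left(-1\right) = \sqrt{-2} \left(-1\right) = i \sqrt{2} \left(-1\right) = - i \sqrt{2}$)
$g{\left(13 \right)} \left(y{\left(9 \right)} - 79\right) = 13 \left(- i \sqrt{2} - 79\right) = 13 \left(-79 - i \sqrt{2}\right) = -1027 - 13 i \sqrt{2}$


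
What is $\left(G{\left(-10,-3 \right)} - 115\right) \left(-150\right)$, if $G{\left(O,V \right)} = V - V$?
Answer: $17250$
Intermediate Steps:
$G{\left(O,V \right)} = 0$
$\left(G{\left(-10,-3 \right)} - 115\right) \left(-150\right) = \left(0 - 115\right) \left(-150\right) = \left(-115\right) \left(-150\right) = 17250$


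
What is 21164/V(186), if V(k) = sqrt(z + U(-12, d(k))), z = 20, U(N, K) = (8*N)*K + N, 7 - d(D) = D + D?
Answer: 407*sqrt(8762)/337 ≈ 113.05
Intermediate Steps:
d(D) = 7 - 2*D (d(D) = 7 - (D + D) = 7 - 2*D)
U(N, K) = N + 8*K*N (U(N, K) = 8*K*N + N = N + 8*K*N)
V(k) = sqrt(-664 + 192*k) (V(k) = sqrt(20 - 12*(1 + 8*(7 - 2*k))) = sqrt(20 - 12*(1 + (56 - 16*k))) = sqrt(20 - 12*(57 - 16*k)) = sqrt(20 + (-684 + 192*k)) = sqrt(-664 + 192*k))
21164/V(186) = 21164/((2*sqrt(-166 + 48*186))) = 21164/((2*sqrt(-166 + 8928))) = 21164/((2*sqrt(8762))) = 21164*(sqrt(8762)/17524) = 407*sqrt(8762)/337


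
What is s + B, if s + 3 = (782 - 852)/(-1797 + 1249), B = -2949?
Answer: -808813/274 ≈ -2951.9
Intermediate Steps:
s = -787/274 (s = -3 + (782 - 852)/(-1797 + 1249) = -3 - 70/(-548) = -3 - 70*(-1/548) = -3 + 35/274 = -787/274 ≈ -2.8723)
s + B = -787/274 - 2949 = -808813/274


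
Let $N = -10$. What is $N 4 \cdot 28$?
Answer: $-1120$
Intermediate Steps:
$N 4 \cdot 28 = \left(-10\right) 4 \cdot 28 = \left(-40\right) 28 = -1120$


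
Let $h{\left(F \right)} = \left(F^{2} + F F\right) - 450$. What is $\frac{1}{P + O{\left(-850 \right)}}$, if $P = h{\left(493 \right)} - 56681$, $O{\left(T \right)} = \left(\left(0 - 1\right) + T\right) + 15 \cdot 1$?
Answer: $\frac{1}{428131} \approx 2.3357 \cdot 10^{-6}$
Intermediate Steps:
$h{\left(F \right)} = -450 + 2 F^{2}$ ($h{\left(F \right)} = \left(F^{2} + F^{2}\right) - 450 = 2 F^{2} - 450 = -450 + 2 F^{2}$)
$O{\left(T \right)} = 14 + T$ ($O{\left(T \right)} = \left(-1 + T\right) + 15 = 14 + T$)
$P = 428967$ ($P = \left(-450 + 2 \cdot 493^{2}\right) - 56681 = \left(-450 + 2 \cdot 243049\right) - 56681 = \left(-450 + 486098\right) - 56681 = 485648 - 56681 = 428967$)
$\frac{1}{P + O{\left(-850 \right)}} = \frac{1}{428967 + \left(14 - 850\right)} = \frac{1}{428967 - 836} = \frac{1}{428131}$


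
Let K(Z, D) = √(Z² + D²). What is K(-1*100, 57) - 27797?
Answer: -27797 + √13249 ≈ -27682.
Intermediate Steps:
K(Z, D) = √(D² + Z²)
K(-1*100, 57) - 27797 = √(57² + (-1*100)²) - 27797 = √(3249 + (-100)²) - 27797 = √(3249 + 10000) - 27797 = √13249 - 27797 = -27797 + √13249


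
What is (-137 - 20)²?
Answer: 24649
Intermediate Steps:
(-137 - 20)² = (-157)² = 24649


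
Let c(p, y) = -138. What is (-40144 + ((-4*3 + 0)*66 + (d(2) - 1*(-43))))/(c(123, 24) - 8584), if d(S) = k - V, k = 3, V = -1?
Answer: 40889/8722 ≈ 4.6880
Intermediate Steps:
d(S) = 4 (d(S) = 3 - 1*(-1) = 3 + 1 = 4)
(-40144 + ((-4*3 + 0)*66 + (d(2) - 1*(-43))))/(c(123, 24) - 8584) = (-40144 + ((-4*3 + 0)*66 + (4 - 1*(-43))))/(-138 - 8584) = (-40144 + ((-12 + 0)*66 + (4 + 43)))/(-8722) = (-40144 + (-12*66 + 47))*(-1/8722) = (-40144 + (-792 + 47))*(-1/8722) = (-40144 - 745)*(-1/8722) = -40889*(-1/8722) = 40889/8722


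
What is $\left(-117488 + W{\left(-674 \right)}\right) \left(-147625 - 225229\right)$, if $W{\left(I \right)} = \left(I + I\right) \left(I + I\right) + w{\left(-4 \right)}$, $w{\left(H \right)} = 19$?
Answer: $-633715708290$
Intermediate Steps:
$W{\left(I \right)} = 19 + 4 I^{2}$ ($W{\left(I \right)} = \left(I + I\right) \left(I + I\right) + 19 = 2 I 2 I + 19 = 4 I^{2} + 19 = 19 + 4 I^{2}$)
$\left(-117488 + W{\left(-674 \right)}\right) \left(-147625 - 225229\right) = \left(-117488 + \left(19 + 4 \left(-674\right)^{2}\right)\right) \left(-147625 - 225229\right) = \left(-117488 + \left(19 + 4 \cdot 454276\right)\right) \left(-372854\right) = \left(-117488 + \left(19 + 1817104\right)\right) \left(-372854\right) = \left(-117488 + 1817123\right) \left(-372854\right) = 1699635 \left(-372854\right) = -633715708290$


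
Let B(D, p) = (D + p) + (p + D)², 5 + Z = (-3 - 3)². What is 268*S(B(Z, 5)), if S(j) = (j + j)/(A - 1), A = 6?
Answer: 713952/5 ≈ 1.4279e+5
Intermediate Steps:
Z = 31 (Z = -5 + (-3 - 3)² = -5 + (-6)² = -5 + 36 = 31)
B(D, p) = D + p + (D + p)² (B(D, p) = (D + p) + (D + p)² = D + p + (D + p)²)
S(j) = 2*j/5 (S(j) = (j + j)/(6 - 1) = (2*j)/5 = (2*j)*(⅕) = 2*j/5)
268*S(B(Z, 5)) = 268*(2*(31 + 5 + (31 + 5)²)/5) = 268*(2*(31 + 5 + 36²)/5) = 268*(2*(31 + 5 + 1296)/5) = 268*((⅖)*1332) = 268*(2664/5) = 713952/5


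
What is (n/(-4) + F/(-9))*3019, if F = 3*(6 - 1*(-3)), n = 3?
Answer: -45285/4 ≈ -11321.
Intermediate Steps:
F = 27 (F = 3*(6 + 3) = 3*9 = 27)
(n/(-4) + F/(-9))*3019 = (3/(-4) + 27/(-9))*3019 = (3*(-1/4) + 27*(-1/9))*3019 = (-3/4 - 3)*3019 = -15/4*3019 = -45285/4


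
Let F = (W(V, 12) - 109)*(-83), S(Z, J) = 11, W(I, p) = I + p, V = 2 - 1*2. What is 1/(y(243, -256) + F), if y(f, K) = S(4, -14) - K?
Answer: 1/8318 ≈ 0.00012022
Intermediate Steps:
V = 0 (V = 2 - 2 = 0)
y(f, K) = 11 - K
F = 8051 (F = ((0 + 12) - 109)*(-83) = (12 - 109)*(-83) = -97*(-83) = 8051)
1/(y(243, -256) + F) = 1/((11 - 1*(-256)) + 8051) = 1/((11 + 256) + 8051) = 1/(267 + 8051) = 1/8318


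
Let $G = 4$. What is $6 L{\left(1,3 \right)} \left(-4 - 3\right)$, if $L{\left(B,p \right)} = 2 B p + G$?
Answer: $-420$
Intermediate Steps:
$L{\left(B,p \right)} = 4 + 2 B p$ ($L{\left(B,p \right)} = 2 B p + 4 = 4 + 2 B p$)
$6 L{\left(1,3 \right)} \left(-4 - 3\right) = 6 \left(4 + 2 \cdot 1 \cdot 3\right) \left(-4 - 3\right) = 6 \left(4 + 6\right) \left(-7\right) = 6 \cdot 10 \left(-7\right) = 60 \left(-7\right) = -420$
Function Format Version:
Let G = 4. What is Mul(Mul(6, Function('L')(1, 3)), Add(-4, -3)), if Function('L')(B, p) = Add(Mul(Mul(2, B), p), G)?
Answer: -420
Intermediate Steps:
Function('L')(B, p) = Add(4, Mul(2, B, p)) (Function('L')(B, p) = Add(Mul(Mul(2, B), p), 4) = Add(Mul(2, B, p), 4) = Add(4, Mul(2, B, p)))
Mul(Mul(6, Function('L')(1, 3)), Add(-4, -3)) = Mul(Mul(6, Add(4, Mul(2, 1, 3))), Add(-4, -3)) = Mul(Mul(6, Add(4, 6)), -7) = Mul(Mul(6, 10), -7) = Mul(60, -7) = -420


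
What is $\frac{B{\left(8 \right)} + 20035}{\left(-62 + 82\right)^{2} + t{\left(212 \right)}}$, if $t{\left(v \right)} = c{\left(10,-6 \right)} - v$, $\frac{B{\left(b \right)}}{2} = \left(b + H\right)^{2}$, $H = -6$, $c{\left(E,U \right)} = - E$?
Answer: $\frac{20043}{178} \approx 112.6$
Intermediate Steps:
$B{\left(b \right)} = 2 \left(-6 + b\right)^{2}$ ($B{\left(b \right)} = 2 \left(b - 6\right)^{2} = 2 \left(-6 + b\right)^{2}$)
$t{\left(v \right)} = -10 - v$ ($t{\left(v \right)} = \left(-1\right) 10 - v = -10 - v$)
$\frac{B{\left(8 \right)} + 20035}{\left(-62 + 82\right)^{2} + t{\left(212 \right)}} = \frac{2 \left(-6 + 8\right)^{2} + 20035}{\left(-62 + 82\right)^{2} - 222} = \frac{2 \cdot 2^{2} + 20035}{20^{2} - 222} = \frac{2 \cdot 4 + 20035}{400 - 222} = \frac{8 + 20035}{178} = 20043 \cdot \frac{1}{178} = \frac{20043}{178}$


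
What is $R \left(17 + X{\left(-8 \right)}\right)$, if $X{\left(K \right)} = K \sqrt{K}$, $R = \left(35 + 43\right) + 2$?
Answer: $1360 - 1280 i \sqrt{2} \approx 1360.0 - 1810.2 i$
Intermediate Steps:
$R = 80$ ($R = 78 + 2 = 80$)
$X{\left(K \right)} = K^{\frac{3}{2}}$
$R \left(17 + X{\left(-8 \right)}\right) = 80 \left(17 + \left(-8\right)^{\frac{3}{2}}\right) = 80 \left(17 - 16 i \sqrt{2}\right) = 1360 - 1280 i \sqrt{2}$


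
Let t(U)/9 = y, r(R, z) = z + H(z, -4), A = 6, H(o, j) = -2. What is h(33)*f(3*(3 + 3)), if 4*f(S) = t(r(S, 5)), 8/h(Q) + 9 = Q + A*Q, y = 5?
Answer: 15/37 ≈ 0.40541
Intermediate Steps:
r(R, z) = -2 + z (r(R, z) = z - 2 = -2 + z)
h(Q) = 8/(-9 + 7*Q) (h(Q) = 8/(-9 + (Q + 6*Q)) = 8/(-9 + 7*Q))
t(U) = 45 (t(U) = 9*5 = 45)
f(S) = 45/4 (f(S) = (¼)*45 = 45/4)
h(33)*f(3*(3 + 3)) = (8/(-9 + 7*33))*(45/4) = (8/(-9 + 231))*(45/4) = (8/222)*(45/4) = (8*(1/222))*(45/4) = (4/111)*(45/4) = 15/37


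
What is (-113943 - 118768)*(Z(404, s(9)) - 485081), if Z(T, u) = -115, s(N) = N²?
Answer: 112910446356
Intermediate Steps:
(-113943 - 118768)*(Z(404, s(9)) - 485081) = (-113943 - 118768)*(-115 - 485081) = -232711*(-485196) = 112910446356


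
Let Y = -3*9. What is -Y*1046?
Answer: 28242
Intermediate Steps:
Y = -27
-Y*1046 = -(-27)*1046 = -1*(-28242) = 28242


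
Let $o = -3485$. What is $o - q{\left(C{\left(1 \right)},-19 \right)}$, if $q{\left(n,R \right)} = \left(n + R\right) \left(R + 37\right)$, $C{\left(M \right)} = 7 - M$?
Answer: $-3251$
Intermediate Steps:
$q{\left(n,R \right)} = \left(37 + R\right) \left(R + n\right)$ ($q{\left(n,R \right)} = \left(R + n\right) \left(37 + R\right) = \left(37 + R\right) \left(R + n\right)$)
$o - q{\left(C{\left(1 \right)},-19 \right)} = -3485 - \left(\left(-19\right)^{2} + 37 \left(-19\right) + 37 \left(7 - 1\right) - 19 \left(7 - 1\right)\right) = -3485 - \left(361 - 703 + 37 \left(7 - 1\right) - 19 \left(7 - 1\right)\right) = -3485 - \left(361 - 703 + 37 \cdot 6 - 114\right) = -3485 - \left(361 - 703 + 222 - 114\right) = -3485 - -234 = -3485 + 234 = -3251$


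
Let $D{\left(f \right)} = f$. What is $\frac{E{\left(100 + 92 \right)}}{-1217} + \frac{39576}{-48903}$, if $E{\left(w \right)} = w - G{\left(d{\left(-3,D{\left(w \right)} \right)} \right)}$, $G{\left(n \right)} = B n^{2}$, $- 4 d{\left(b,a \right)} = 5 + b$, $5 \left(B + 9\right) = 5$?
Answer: $- \frac{19217058}{19838317} \approx -0.96868$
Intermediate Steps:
$B = -8$ ($B = -9 + \frac{1}{5} \cdot 5 = -9 + 1 = -8$)
$d{\left(b,a \right)} = - \frac{5}{4} - \frac{b}{4}$ ($d{\left(b,a \right)} = - \frac{5 + b}{4} = - \frac{5}{4} - \frac{b}{4}$)
$G{\left(n \right)} = - 8 n^{2}$
$E{\left(w \right)} = 2 + w$ ($E{\left(w \right)} = w - - 8 \left(- \frac{5}{4} - - \frac{3}{4}\right)^{2} = w - - 8 \left(- \frac{5}{4} + \frac{3}{4}\right)^{2} = w - - 8 \left(- \frac{1}{2}\right)^{2} = w - \left(-8\right) \frac{1}{4} = w - -2 = w + 2 = 2 + w$)
$\frac{E{\left(100 + 92 \right)}}{-1217} + \frac{39576}{-48903} = \frac{2 + \left(100 + 92\right)}{-1217} + \frac{39576}{-48903} = \left(2 + 192\right) \left(- \frac{1}{1217}\right) + 39576 \left(- \frac{1}{48903}\right) = 194 \left(- \frac{1}{1217}\right) - \frac{13192}{16301} = - \frac{194}{1217} - \frac{13192}{16301} = - \frac{19217058}{19838317}$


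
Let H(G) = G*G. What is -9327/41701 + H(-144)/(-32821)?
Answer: -1170833403/1368668521 ≈ -0.85545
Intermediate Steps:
H(G) = G**2
-9327/41701 + H(-144)/(-32821) = -9327/41701 + (-144)**2/(-32821) = -9327*1/41701 + 20736*(-1/32821) = -9327/41701 - 20736/32821 = -1170833403/1368668521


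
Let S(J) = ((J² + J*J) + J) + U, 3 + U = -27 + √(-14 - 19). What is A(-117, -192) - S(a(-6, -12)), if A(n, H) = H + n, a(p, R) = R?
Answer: -555 - I*√33 ≈ -555.0 - 5.7446*I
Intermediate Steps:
U = -30 + I*√33 (U = -3 + (-27 + √(-14 - 19)) = -3 + (-27 + √(-33)) = -3 + (-27 + I*√33) = -30 + I*√33 ≈ -30.0 + 5.7446*I)
S(J) = -30 + J + 2*J² + I*√33 (S(J) = ((J² + J*J) + J) + (-30 + I*√33) = ((J² + J²) + J) + (-30 + I*√33) = (2*J² + J) + (-30 + I*√33) = (J + 2*J²) + (-30 + I*√33) = -30 + J + 2*J² + I*√33)
A(-117, -192) - S(a(-6, -12)) = (-192 - 117) - (-30 - 12 + 2*(-12)² + I*√33) = -309 - (-30 - 12 + 2*144 + I*√33) = -309 - (-30 - 12 + 288 + I*√33) = -309 - (246 + I*√33) = -309 + (-246 - I*√33) = -555 - I*√33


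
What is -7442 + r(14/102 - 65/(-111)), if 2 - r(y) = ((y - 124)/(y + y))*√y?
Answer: -7440 + 1876*√643467/20757 ≈ -7367.5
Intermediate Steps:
r(y) = 2 - (-124 + y)/(2*√y) (r(y) = 2 - (y - 124)/(y + y)*√y = 2 - (-124 + y)/((2*y))*√y = 2 - (-124 + y)*(1/(2*y))*√y = 2 - (-124 + y)/(2*y)*√y = 2 - (-124 + y)/(2*√y))
-7442 + r(14/102 - 65/(-111)) = -7442 + (2 + 62/√(14/102 - 65/(-111)) - √(14/102 - 65/(-111))/2) = -7442 + (2 + 62/√(14*(1/102) - 65*(-1/111)) - √(14*(1/102) - 65*(-1/111))/2) = -7442 + (2 + 62/√(7/51 + 65/111) - √(7/51 + 65/111)/2) = -7442 + (2 + 62/√(1364/1887) - √643467/1887) = -7442 + (2 + 62*(√643467/682) - √643467/1887) = -7442 + (2 + √643467/11 - √643467/1887) = -7442 + (2 + 1876*√643467/20757) = -7440 + 1876*√643467/20757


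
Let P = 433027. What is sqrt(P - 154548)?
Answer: sqrt(278479) ≈ 527.71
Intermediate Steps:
sqrt(P - 154548) = sqrt(433027 - 154548) = sqrt(278479)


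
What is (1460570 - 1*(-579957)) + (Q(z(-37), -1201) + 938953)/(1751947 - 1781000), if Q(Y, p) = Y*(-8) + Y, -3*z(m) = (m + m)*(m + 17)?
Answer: 10461615622/5127 ≈ 2.0405e+6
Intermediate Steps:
z(m) = -2*m*(17 + m)/3 (z(m) = -(m + m)*(m + 17)/3 = -2*m*(17 + m)/3)
Q(Y, p) = -7*Y (Q(Y, p) = -8*Y + Y = -7*Y)
(1460570 - 1*(-579957)) + (Q(z(-37), -1201) + 938953)/(1751947 - 1781000) = (1460570 - 1*(-579957)) + (-(-14)*(-37)*(17 - 37)/3 + 938953)/(1751947 - 1781000) = (1460570 + 579957) + (-(-14)*(-37)*(-20)/3 + 938953)/(-29053) = 2040527 + (-7*(-1480/3) + 938953)*(-1/29053) = 2040527 + (10360/3 + 938953)*(-1/29053) = 2040527 + (2827219/3)*(-1/29053) = 2040527 - 166307/5127 = 10461615622/5127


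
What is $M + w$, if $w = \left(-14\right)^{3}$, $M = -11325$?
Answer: $-14069$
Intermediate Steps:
$w = -2744$
$M + w = -11325 - 2744 = -14069$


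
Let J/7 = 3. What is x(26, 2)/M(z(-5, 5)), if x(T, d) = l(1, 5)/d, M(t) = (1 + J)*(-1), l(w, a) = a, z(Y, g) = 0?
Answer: -5/44 ≈ -0.11364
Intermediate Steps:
J = 21 (J = 7*3 = 21)
M(t) = -22 (M(t) = (1 + 21)*(-1) = 22*(-1) = -22)
x(T, d) = 5/d
x(26, 2)/M(z(-5, 5)) = (5/2)/(-22) = (5*(½))*(-1/22) = (5/2)*(-1/22) = -5/44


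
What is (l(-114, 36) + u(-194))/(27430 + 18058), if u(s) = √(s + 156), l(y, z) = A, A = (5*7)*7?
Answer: 245/45488 + I*√38/45488 ≈ 0.005386 + 0.00013552*I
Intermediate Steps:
A = 245 (A = 35*7 = 245)
l(y, z) = 245
u(s) = √(156 + s)
(l(-114, 36) + u(-194))/(27430 + 18058) = (245 + √(156 - 194))/(27430 + 18058) = (245 + √(-38))/45488 = (245 + I*√38)*(1/45488) = 245/45488 + I*√38/45488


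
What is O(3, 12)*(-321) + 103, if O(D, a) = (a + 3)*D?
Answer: -14342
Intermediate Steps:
O(D, a) = D*(3 + a) (O(D, a) = (3 + a)*D = D*(3 + a))
O(3, 12)*(-321) + 103 = (3*(3 + 12))*(-321) + 103 = (3*15)*(-321) + 103 = 45*(-321) + 103 = -14445 + 103 = -14342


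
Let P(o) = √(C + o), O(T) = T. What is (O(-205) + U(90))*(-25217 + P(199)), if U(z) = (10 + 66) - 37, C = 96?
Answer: 4186022 - 166*√295 ≈ 4.1832e+6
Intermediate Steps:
U(z) = 39 (U(z) = 76 - 37 = 39)
P(o) = √(96 + o)
(O(-205) + U(90))*(-25217 + P(199)) = (-205 + 39)*(-25217 + √(96 + 199)) = -166*(-25217 + √295) = 4186022 - 166*√295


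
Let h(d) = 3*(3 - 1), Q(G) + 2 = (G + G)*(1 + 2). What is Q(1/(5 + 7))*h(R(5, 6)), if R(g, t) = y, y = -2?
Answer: -9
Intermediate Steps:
Q(G) = -2 + 6*G (Q(G) = -2 + (G + G)*(1 + 2) = -2 + (2*G)*3 = -2 + 6*G)
R(g, t) = -2
h(d) = 6 (h(d) = 3*2 = 6)
Q(1/(5 + 7))*h(R(5, 6)) = (-2 + 6/(5 + 7))*6 = (-2 + 6/12)*6 = (-2 + 6*(1/12))*6 = (-2 + 1/2)*6 = -3/2*6 = -9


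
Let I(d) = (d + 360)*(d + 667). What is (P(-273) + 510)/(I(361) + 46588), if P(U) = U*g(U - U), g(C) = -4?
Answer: 267/131296 ≈ 0.0020336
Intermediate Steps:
I(d) = (360 + d)*(667 + d)
P(U) = -4*U (P(U) = U*(-4) = -4*U)
(P(-273) + 510)/(I(361) + 46588) = (-4*(-273) + 510)/((240120 + 361**2 + 1027*361) + 46588) = (1092 + 510)/((240120 + 130321 + 370747) + 46588) = 1602/(741188 + 46588) = 1602/787776 = 1602*(1/787776) = 267/131296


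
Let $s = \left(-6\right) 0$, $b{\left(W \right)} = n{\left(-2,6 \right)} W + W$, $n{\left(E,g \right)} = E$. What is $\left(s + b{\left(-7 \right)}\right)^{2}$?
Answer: $49$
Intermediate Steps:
$b{\left(W \right)} = - W$ ($b{\left(W \right)} = - 2 W + W = - W$)
$s = 0$
$\left(s + b{\left(-7 \right)}\right)^{2} = \left(0 - -7\right)^{2} = \left(0 + 7\right)^{2} = 7^{2} = 49$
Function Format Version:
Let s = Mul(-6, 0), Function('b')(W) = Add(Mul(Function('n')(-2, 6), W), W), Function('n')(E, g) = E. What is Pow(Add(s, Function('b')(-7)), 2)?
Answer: 49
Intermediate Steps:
Function('b')(W) = Mul(-1, W) (Function('b')(W) = Add(Mul(-2, W), W) = Mul(-1, W))
s = 0
Pow(Add(s, Function('b')(-7)), 2) = Pow(Add(0, Mul(-1, -7)), 2) = Pow(Add(0, 7), 2) = Pow(7, 2) = 49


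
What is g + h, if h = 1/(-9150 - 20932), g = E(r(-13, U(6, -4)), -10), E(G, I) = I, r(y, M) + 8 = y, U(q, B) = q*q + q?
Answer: -300821/30082 ≈ -10.000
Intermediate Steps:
U(q, B) = q + q² (U(q, B) = q² + q = q + q²)
r(y, M) = -8 + y
g = -10
h = -1/30082 (h = 1/(-30082) = -1/30082 ≈ -3.3242e-5)
g + h = -10 - 1/30082 = -300821/30082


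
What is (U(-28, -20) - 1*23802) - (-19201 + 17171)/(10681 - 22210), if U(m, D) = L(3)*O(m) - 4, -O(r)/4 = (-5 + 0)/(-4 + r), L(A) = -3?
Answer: -313645471/13176 ≈ -23804.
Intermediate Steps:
O(r) = 20/(-4 + r) (O(r) = -4*(-5 + 0)/(-4 + r) = -(-20)/(-4 + r) = 20/(-4 + r))
U(m, D) = -4 - 60/(-4 + m) (U(m, D) = -60/(-4 + m) - 4 = -4 - 60/(-4 + m))
(U(-28, -20) - 1*23802) - (-19201 + 17171)/(10681 - 22210) = (4*(-11 - 1*(-28))/(-4 - 28) - 1*23802) - (-19201 + 17171)/(10681 - 22210) = (4*(-11 + 28)/(-32) - 23802) - (-2030)/(-11529) = (4*(-1/32)*17 - 23802) - (-2030)*(-1)/11529 = (-17/8 - 23802) - 1*290/1647 = -190433/8 - 290/1647 = -313645471/13176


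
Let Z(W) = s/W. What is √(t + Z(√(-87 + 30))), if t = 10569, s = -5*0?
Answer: √10569 ≈ 102.81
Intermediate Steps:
s = 0
Z(W) = 0 (Z(W) = 0/W = 0)
√(t + Z(√(-87 + 30))) = √(10569 + 0) = √10569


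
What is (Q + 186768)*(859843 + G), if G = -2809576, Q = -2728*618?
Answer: 2922914930688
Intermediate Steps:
Q = -1685904
(Q + 186768)*(859843 + G) = (-1685904 + 186768)*(859843 - 2809576) = -1499136*(-1949733) = 2922914930688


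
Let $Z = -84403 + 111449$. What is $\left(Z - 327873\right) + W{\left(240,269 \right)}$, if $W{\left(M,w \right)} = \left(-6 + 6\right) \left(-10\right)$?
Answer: $-300827$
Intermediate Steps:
$Z = 27046$
$W{\left(M,w \right)} = 0$ ($W{\left(M,w \right)} = 0 \left(-10\right) = 0$)
$\left(Z - 327873\right) + W{\left(240,269 \right)} = \left(27046 - 327873\right) + 0 = -300827 + 0 = -300827$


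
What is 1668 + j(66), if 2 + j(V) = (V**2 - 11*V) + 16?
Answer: 5312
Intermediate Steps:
j(V) = 14 + V**2 - 11*V (j(V) = -2 + ((V**2 - 11*V) + 16) = -2 + (16 + V**2 - 11*V) = 14 + V**2 - 11*V)
1668 + j(66) = 1668 + (14 + 66**2 - 11*66) = 1668 + (14 + 4356 - 726) = 1668 + 3644 = 5312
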